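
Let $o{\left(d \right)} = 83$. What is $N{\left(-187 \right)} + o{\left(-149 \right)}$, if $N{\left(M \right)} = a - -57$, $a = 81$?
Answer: $221$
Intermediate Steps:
$N{\left(M \right)} = 138$ ($N{\left(M \right)} = 81 - -57 = 81 + 57 = 138$)
$N{\left(-187 \right)} + o{\left(-149 \right)} = 138 + 83 = 221$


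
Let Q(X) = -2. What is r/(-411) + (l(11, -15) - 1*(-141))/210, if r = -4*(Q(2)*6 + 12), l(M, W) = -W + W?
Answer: 47/70 ≈ 0.67143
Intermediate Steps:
l(M, W) = 0
r = 0 (r = -4*(-2*6 + 12) = -4*(-12 + 12) = -4*0 = 0)
r/(-411) + (l(11, -15) - 1*(-141))/210 = 0/(-411) + (0 - 1*(-141))/210 = 0*(-1/411) + (0 + 141)*(1/210) = 0 + 141*(1/210) = 0 + 47/70 = 47/70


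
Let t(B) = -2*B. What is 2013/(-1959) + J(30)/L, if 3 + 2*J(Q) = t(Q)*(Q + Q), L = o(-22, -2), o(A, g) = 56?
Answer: -2427911/73136 ≈ -33.197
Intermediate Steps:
L = 56
J(Q) = -3/2 - 2*Q**2 (J(Q) = -3/2 + ((-2*Q)*(Q + Q))/2 = -3/2 + ((-2*Q)*(2*Q))/2 = -3/2 + (-4*Q**2)/2 = -3/2 - 2*Q**2)
2013/(-1959) + J(30)/L = 2013/(-1959) + (-3/2 - 2*30**2)/56 = 2013*(-1/1959) + (-3/2 - 2*900)*(1/56) = -671/653 + (-3/2 - 1800)*(1/56) = -671/653 - 3603/2*1/56 = -671/653 - 3603/112 = -2427911/73136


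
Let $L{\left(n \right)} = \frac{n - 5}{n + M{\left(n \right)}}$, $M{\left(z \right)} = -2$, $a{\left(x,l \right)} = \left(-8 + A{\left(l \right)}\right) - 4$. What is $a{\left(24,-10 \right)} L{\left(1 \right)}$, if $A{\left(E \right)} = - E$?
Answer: $-8$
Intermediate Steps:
$a{\left(x,l \right)} = -12 - l$ ($a{\left(x,l \right)} = \left(-8 - l\right) - 4 = -12 - l$)
$L{\left(n \right)} = \frac{-5 + n}{-2 + n}$ ($L{\left(n \right)} = \frac{n - 5}{n - 2} = \frac{-5 + n}{-2 + n}$)
$a{\left(24,-10 \right)} L{\left(1 \right)} = \left(-12 - -10\right) \frac{-5 + 1}{-2 + 1} = \left(-12 + 10\right) \frac{1}{-1} \left(-4\right) = - 2 \left(\left(-1\right) \left(-4\right)\right) = \left(-2\right) 4 = -8$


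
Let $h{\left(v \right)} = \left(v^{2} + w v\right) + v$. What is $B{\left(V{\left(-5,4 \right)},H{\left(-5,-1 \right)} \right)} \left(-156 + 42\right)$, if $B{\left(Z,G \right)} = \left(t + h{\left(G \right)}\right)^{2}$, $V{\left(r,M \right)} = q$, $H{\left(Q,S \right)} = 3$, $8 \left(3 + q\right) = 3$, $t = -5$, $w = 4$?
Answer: $-41154$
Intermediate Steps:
$q = - \frac{21}{8}$ ($q = -3 + \frac{1}{8} \cdot 3 = -3 + \frac{3}{8} = - \frac{21}{8} \approx -2.625$)
$h{\left(v \right)} = v^{2} + 5 v$ ($h{\left(v \right)} = \left(v^{2} + 4 v\right) + v = v^{2} + 5 v$)
$V{\left(r,M \right)} = - \frac{21}{8}$
$B{\left(Z,G \right)} = \left(-5 + G \left(5 + G\right)\right)^{2}$
$B{\left(V{\left(-5,4 \right)},H{\left(-5,-1 \right)} \right)} \left(-156 + 42\right) = \left(-5 + 3 \left(5 + 3\right)\right)^{2} \left(-156 + 42\right) = \left(-5 + 3 \cdot 8\right)^{2} \left(-114\right) = \left(-5 + 24\right)^{2} \left(-114\right) = 19^{2} \left(-114\right) = 361 \left(-114\right) = -41154$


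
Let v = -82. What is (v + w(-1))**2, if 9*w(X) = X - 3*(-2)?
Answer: 537289/81 ≈ 6633.2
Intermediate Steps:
w(X) = 2/3 + X/9 (w(X) = (X - 3*(-2))/9 = (X + 6)/9 = (6 + X)/9 = 2/3 + X/9)
(v + w(-1))**2 = (-82 + (2/3 + (1/9)*(-1)))**2 = (-82 + (2/3 - 1/9))**2 = (-82 + 5/9)**2 = (-733/9)**2 = 537289/81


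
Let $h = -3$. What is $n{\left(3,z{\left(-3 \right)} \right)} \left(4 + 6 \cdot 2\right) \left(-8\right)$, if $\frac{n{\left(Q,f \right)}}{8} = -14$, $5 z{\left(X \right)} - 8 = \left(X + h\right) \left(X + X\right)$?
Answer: $14336$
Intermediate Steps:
$z{\left(X \right)} = \frac{8}{5} + \frac{2 X \left(-3 + X\right)}{5}$ ($z{\left(X \right)} = \frac{8}{5} + \frac{\left(X - 3\right) \left(X + X\right)}{5} = \frac{8}{5} + \frac{\left(-3 + X\right) 2 X}{5} = \frac{8}{5} + \frac{2 X \left(-3 + X\right)}{5}$)
$n{\left(Q,f \right)} = -112$ ($n{\left(Q,f \right)} = 8 \left(-14\right) = -112$)
$n{\left(3,z{\left(-3 \right)} \right)} \left(4 + 6 \cdot 2\right) \left(-8\right) = - 112 \left(4 + 6 \cdot 2\right) \left(-8\right) = - 112 \left(4 + 12\right) \left(-8\right) = \left(-112\right) 16 \left(-8\right) = \left(-1792\right) \left(-8\right) = 14336$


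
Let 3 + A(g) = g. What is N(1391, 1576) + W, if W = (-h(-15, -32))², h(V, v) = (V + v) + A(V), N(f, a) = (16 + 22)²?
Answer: 5669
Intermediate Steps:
N(f, a) = 1444 (N(f, a) = 38² = 1444)
A(g) = -3 + g
h(V, v) = -3 + v + 2*V (h(V, v) = (V + v) + (-3 + V) = -3 + v + 2*V)
W = 4225 (W = (-(-3 - 32 + 2*(-15)))² = (-(-3 - 32 - 30))² = (-1*(-65))² = 65² = 4225)
N(1391, 1576) + W = 1444 + 4225 = 5669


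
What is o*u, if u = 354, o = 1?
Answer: 354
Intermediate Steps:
o*u = 1*354 = 354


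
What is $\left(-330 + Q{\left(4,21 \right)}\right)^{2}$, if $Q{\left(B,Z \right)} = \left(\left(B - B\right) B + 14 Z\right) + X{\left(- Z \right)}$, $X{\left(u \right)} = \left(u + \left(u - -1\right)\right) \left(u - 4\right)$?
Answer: $978121$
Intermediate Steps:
$X{\left(u \right)} = \left(1 + 2 u\right) \left(-4 + u\right)$ ($X{\left(u \right)} = \left(u + \left(u + 1\right)\right) \left(-4 + u\right) = \left(u + \left(1 + u\right)\right) \left(-4 + u\right) = \left(1 + 2 u\right) \left(-4 + u\right)$)
$Q{\left(B,Z \right)} = -4 + 2 Z^{2} + 21 Z$ ($Q{\left(B,Z \right)} = \left(\left(B - B\right) B + 14 Z\right) - \left(4 - 2 Z^{2} + 7 \left(-1\right) Z\right) = \left(0 B + 14 Z\right) + \left(-4 + 7 Z + 2 Z^{2}\right) = \left(0 + 14 Z\right) + \left(-4 + 2 Z^{2} + 7 Z\right) = 14 Z + \left(-4 + 2 Z^{2} + 7 Z\right) = -4 + 2 Z^{2} + 21 Z$)
$\left(-330 + Q{\left(4,21 \right)}\right)^{2} = \left(-330 + \left(-4 + 2 \cdot 21^{2} + 21 \cdot 21\right)\right)^{2} = \left(-330 + \left(-4 + 2 \cdot 441 + 441\right)\right)^{2} = \left(-330 + \left(-4 + 882 + 441\right)\right)^{2} = \left(-330 + 1319\right)^{2} = 989^{2} = 978121$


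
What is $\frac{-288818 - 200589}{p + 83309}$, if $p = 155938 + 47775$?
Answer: $- \frac{489407}{287022} \approx -1.7051$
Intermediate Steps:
$p = 203713$
$\frac{-288818 - 200589}{p + 83309} = \frac{-288818 - 200589}{203713 + 83309} = - \frac{489407}{287022}$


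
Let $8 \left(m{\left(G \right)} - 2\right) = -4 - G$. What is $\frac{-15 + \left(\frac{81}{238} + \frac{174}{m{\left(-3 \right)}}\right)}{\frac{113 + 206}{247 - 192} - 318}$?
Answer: $- \frac{92987}{371518} \approx -0.25029$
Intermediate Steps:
$m{\left(G \right)} = \frac{3}{2} - \frac{G}{8}$ ($m{\left(G \right)} = 2 + \frac{-4 - G}{8} = 2 - \left(\frac{1}{2} + \frac{G}{8}\right) = \frac{3}{2} - \frac{G}{8}$)
$\frac{-15 + \left(\frac{81}{238} + \frac{174}{m{\left(-3 \right)}}\right)}{\frac{113 + 206}{247 - 192} - 318} = \frac{-15 + \left(\frac{81}{238} + \frac{174}{\frac{3}{2} - - \frac{3}{8}}\right)}{\frac{113 + 206}{247 - 192} - 318} = \frac{-15 + \left(81 \cdot \frac{1}{238} + \frac{174}{\frac{3}{2} + \frac{3}{8}}\right)}{\frac{319}{55} - 318} = \frac{-15 + \left(\frac{81}{238} + \frac{174}{\frac{15}{8}}\right)}{319 \cdot \frac{1}{55} - 318} = \frac{-15 + \left(\frac{81}{238} + 174 \cdot \frac{8}{15}\right)}{\frac{29}{5} - 318} = \frac{-15 + \left(\frac{81}{238} + \frac{464}{5}\right)}{- \frac{1561}{5}} = \left(-15 + \frac{110837}{1190}\right) \left(- \frac{5}{1561}\right) = \frac{92987}{1190} \left(- \frac{5}{1561}\right) = - \frac{92987}{371518}$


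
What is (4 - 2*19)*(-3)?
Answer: 102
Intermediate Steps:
(4 - 2*19)*(-3) = (4 - 38)*(-3) = -34*(-3) = 102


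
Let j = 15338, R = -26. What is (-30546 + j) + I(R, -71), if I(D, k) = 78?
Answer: -15130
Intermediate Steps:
(-30546 + j) + I(R, -71) = (-30546 + 15338) + 78 = -15208 + 78 = -15130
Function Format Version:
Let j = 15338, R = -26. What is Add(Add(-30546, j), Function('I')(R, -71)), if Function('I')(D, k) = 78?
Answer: -15130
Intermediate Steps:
Add(Add(-30546, j), Function('I')(R, -71)) = Add(Add(-30546, 15338), 78) = Add(-15208, 78) = -15130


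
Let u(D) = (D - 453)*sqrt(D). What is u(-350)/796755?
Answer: -803*I*sqrt(14)/159351 ≈ -0.018855*I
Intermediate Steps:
u(D) = sqrt(D)*(-453 + D) (u(D) = (-453 + D)*sqrt(D) = sqrt(D)*(-453 + D))
u(-350)/796755 = (sqrt(-350)*(-453 - 350))/796755 = ((5*I*sqrt(14))*(-803))*(1/796755) = -4015*I*sqrt(14)*(1/796755) = -803*I*sqrt(14)/159351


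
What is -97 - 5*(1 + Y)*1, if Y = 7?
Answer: -137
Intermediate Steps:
-97 - 5*(1 + Y)*1 = -97 - 5*(1 + 7)*1 = -97 - 5*8*1 = -97 - 40*1 = -97 - 40 = -137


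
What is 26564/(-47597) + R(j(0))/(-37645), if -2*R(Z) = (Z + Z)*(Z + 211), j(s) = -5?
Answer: -209805338/358357813 ≈ -0.58546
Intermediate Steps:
R(Z) = -Z*(211 + Z) (R(Z) = -(Z + Z)*(Z + 211)/2 = -2*Z*(211 + Z)/2 = -Z*(211 + Z))
26564/(-47597) + R(j(0))/(-37645) = 26564/(-47597) - 1*(-5)*(211 - 5)/(-37645) = 26564*(-1/47597) - 1*(-5)*206*(-1/37645) = -26564/47597 + 1030*(-1/37645) = -26564/47597 - 206/7529 = -209805338/358357813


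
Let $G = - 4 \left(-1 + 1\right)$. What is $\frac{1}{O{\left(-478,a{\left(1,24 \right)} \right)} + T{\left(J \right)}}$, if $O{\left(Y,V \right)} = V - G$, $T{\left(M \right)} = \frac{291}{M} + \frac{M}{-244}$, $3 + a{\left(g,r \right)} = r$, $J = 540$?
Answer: $\frac{10980}{212197} \approx 0.051744$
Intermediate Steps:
$G = 0$ ($G = \left(-4\right) 0 = 0$)
$a{\left(g,r \right)} = -3 + r$
$T{\left(M \right)} = \frac{291}{M} - \frac{M}{244}$ ($T{\left(M \right)} = \frac{291}{M} + M \left(- \frac{1}{244}\right) = \frac{291}{M} - \frac{M}{244}$)
$O{\left(Y,V \right)} = V$ ($O{\left(Y,V \right)} = V - 0 = V + 0 = V$)
$\frac{1}{O{\left(-478,a{\left(1,24 \right)} \right)} + T{\left(J \right)}} = \frac{1}{\left(-3 + 24\right) + \left(\frac{291}{540} - \frac{135}{61}\right)} = \frac{1}{21 + \left(291 \cdot \frac{1}{540} - \frac{135}{61}\right)} = \frac{1}{21 + \left(\frac{97}{180} - \frac{135}{61}\right)} = \frac{1}{21 - \frac{18383}{10980}} = \frac{1}{\frac{212197}{10980}} = \frac{10980}{212197}$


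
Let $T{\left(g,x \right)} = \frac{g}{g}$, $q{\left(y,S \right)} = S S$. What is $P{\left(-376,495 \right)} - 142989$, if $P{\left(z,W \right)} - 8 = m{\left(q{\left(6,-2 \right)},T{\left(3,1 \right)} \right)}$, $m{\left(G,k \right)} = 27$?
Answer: $-142954$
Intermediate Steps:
$q{\left(y,S \right)} = S^{2}$
$T{\left(g,x \right)} = 1$
$P{\left(z,W \right)} = 35$ ($P{\left(z,W \right)} = 8 + 27 = 35$)
$P{\left(-376,495 \right)} - 142989 = 35 - 142989 = -142954$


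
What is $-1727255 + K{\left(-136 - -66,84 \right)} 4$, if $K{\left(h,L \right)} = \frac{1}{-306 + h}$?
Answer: $- \frac{162361971}{94} \approx -1.7273 \cdot 10^{6}$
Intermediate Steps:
$-1727255 + K{\left(-136 - -66,84 \right)} 4 = -1727255 + \frac{1}{-306 - 70} \cdot 4 = -1727255 + \frac{1}{-376} \cdot 4 = -1727255 - \frac{1}{94} = - \frac{162361971}{94}$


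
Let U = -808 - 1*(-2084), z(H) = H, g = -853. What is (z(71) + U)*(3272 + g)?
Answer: 3258393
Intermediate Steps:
U = 1276 (U = -808 + 2084 = 1276)
(z(71) + U)*(3272 + g) = (71 + 1276)*(3272 - 853) = 1347*2419 = 3258393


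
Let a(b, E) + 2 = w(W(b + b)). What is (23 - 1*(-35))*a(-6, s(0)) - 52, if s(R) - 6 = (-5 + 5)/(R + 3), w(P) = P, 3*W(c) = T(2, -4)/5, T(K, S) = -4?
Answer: -2752/15 ≈ -183.47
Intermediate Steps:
W(c) = -4/15 (W(c) = (-4/5)/3 = (-4*1/5)/3 = (1/3)*(-4/5) = -4/15)
s(R) = 6 (s(R) = 6 + (-5 + 5)/(R + 3) = 6 + 0/(3 + R) = 6 + 0 = 6)
a(b, E) = -34/15 (a(b, E) = -2 - 4/15 = -34/15)
(23 - 1*(-35))*a(-6, s(0)) - 52 = (23 - 1*(-35))*(-34/15) - 52 = (23 + 35)*(-34/15) - 52 = 58*(-34/15) - 52 = -1972/15 - 52 = -2752/15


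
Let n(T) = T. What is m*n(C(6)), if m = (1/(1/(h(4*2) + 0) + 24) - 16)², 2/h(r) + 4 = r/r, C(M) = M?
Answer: 1031048/675 ≈ 1527.5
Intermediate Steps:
h(r) = -⅔ (h(r) = 2/(-4 + r/r) = 2/(-4 + 1) = 2/(-3) = 2*(-⅓) = -⅔)
m = 515524/2025 (m = (1/(1/(-⅔ + 0) + 24) - 16)² = (1/(1/(-⅔) + 24) - 16)² = (1/(-3/2 + 24) - 16)² = (1/(45/2) - 16)² = (2/45 - 16)² = (-718/45)² = 515524/2025 ≈ 254.58)
m*n(C(6)) = (515524/2025)*6 = 1031048/675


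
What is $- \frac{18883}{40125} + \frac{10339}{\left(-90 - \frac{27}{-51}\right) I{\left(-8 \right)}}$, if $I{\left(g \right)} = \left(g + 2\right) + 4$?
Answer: $\frac{2331682763}{40686750} \approx 57.308$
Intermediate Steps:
$I{\left(g \right)} = 6 + g$ ($I{\left(g \right)} = \left(2 + g\right) + 4 = 6 + g$)
$- \frac{18883}{40125} + \frac{10339}{\left(-90 - \frac{27}{-51}\right) I{\left(-8 \right)}} = - \frac{18883}{40125} + \frac{10339}{\left(-90 - \frac{27}{-51}\right) \left(6 - 8\right)} = \left(-18883\right) \frac{1}{40125} + \frac{10339}{\left(-90 - - \frac{9}{17}\right) \left(-2\right)} = - \frac{18883}{40125} + \frac{10339}{\left(-90 + \frac{9}{17}\right) \left(-2\right)} = - \frac{18883}{40125} + \frac{10339}{\left(- \frac{1521}{17}\right) \left(-2\right)} = - \frac{18883}{40125} + \frac{10339}{\frac{3042}{17}} = - \frac{18883}{40125} + 10339 \cdot \frac{17}{3042} = - \frac{18883}{40125} + \frac{175763}{3042} = \frac{2331682763}{40686750}$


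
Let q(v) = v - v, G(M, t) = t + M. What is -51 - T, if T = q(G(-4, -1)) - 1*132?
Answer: 81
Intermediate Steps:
G(M, t) = M + t
q(v) = 0
T = -132 (T = 0 - 1*132 = 0 - 132 = -132)
-51 - T = -51 - 1*(-132) = -51 + 132 = 81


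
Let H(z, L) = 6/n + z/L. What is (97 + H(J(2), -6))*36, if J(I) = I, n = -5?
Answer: 17184/5 ≈ 3436.8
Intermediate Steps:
H(z, L) = -6/5 + z/L (H(z, L) = 6/(-5) + z/L = 6*(-⅕) + z/L = -6/5 + z/L)
(97 + H(J(2), -6))*36 = (97 + (-6/5 + 2/(-6)))*36 = (97 + (-6/5 + 2*(-⅙)))*36 = (97 + (-6/5 - ⅓))*36 = (97 - 23/15)*36 = (1432/15)*36 = 17184/5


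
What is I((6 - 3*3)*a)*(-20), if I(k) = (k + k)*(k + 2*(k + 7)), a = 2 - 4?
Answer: -7680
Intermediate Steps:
a = -2
I(k) = 2*k*(14 + 3*k) (I(k) = (2*k)*(k + 2*(7 + k)) = (2*k)*(k + (14 + 2*k)) = (2*k)*(14 + 3*k) = 2*k*(14 + 3*k))
I((6 - 3*3)*a)*(-20) = (2*((6 - 3*3)*(-2))*(14 + 3*((6 - 3*3)*(-2))))*(-20) = (2*((6 - 9)*(-2))*(14 + 3*((6 - 9)*(-2))))*(-20) = (2*(-3*(-2))*(14 + 3*(-3*(-2))))*(-20) = (2*6*(14 + 3*6))*(-20) = (2*6*(14 + 18))*(-20) = (2*6*32)*(-20) = 384*(-20) = -7680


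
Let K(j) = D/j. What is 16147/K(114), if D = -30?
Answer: -306793/5 ≈ -61359.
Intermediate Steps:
K(j) = -30/j
16147/K(114) = 16147/((-30/114)) = 16147/((-30*1/114)) = 16147/(-5/19) = 16147*(-19/5) = -306793/5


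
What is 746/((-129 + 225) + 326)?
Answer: 373/211 ≈ 1.7678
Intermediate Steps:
746/((-129 + 225) + 326) = 746/(96 + 326) = 746/422 = 746*(1/422) = 373/211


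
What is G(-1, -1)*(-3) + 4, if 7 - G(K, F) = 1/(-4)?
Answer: -71/4 ≈ -17.750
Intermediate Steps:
G(K, F) = 29/4 (G(K, F) = 7 - 1/(-4) = 7 - 1*(-¼) = 7 + ¼ = 29/4)
G(-1, -1)*(-3) + 4 = (29/4)*(-3) + 4 = -87/4 + 4 = -71/4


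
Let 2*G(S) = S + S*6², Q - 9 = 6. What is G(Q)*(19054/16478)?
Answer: 755355/2354 ≈ 320.88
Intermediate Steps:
Q = 15 (Q = 9 + 6 = 15)
G(S) = 37*S/2 (G(S) = (S + S*6²)/2 = (S + S*36)/2 = (S + 36*S)/2 = (37*S)/2 = 37*S/2)
G(Q)*(19054/16478) = ((37/2)*15)*(19054/16478) = 555*(19054*(1/16478))/2 = (555/2)*(1361/1177) = 755355/2354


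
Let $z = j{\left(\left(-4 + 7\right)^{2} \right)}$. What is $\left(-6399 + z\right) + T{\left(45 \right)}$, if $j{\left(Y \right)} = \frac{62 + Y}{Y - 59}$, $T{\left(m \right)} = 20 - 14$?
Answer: $- \frac{319721}{50} \approx -6394.4$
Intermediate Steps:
$T{\left(m \right)} = 6$
$j{\left(Y \right)} = \frac{62 + Y}{-59 + Y}$
$z = - \frac{71}{50}$ ($z = \frac{62 + \left(-4 + 7\right)^{2}}{-59 + \left(-4 + 7\right)^{2}} = \frac{62 + 3^{2}}{-59 + 3^{2}} = \frac{62 + 9}{-59 + 9} = \frac{1}{-50} \cdot 71 = \left(- \frac{1}{50}\right) 71 = - \frac{71}{50} \approx -1.42$)
$\left(-6399 + z\right) + T{\left(45 \right)} = \left(-6399 - \frac{71}{50}\right) + 6 = - \frac{320021}{50} + 6 = - \frac{319721}{50}$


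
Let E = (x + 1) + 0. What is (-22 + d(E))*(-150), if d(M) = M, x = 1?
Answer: 3000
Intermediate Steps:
E = 2 (E = (1 + 1) + 0 = 2 + 0 = 2)
(-22 + d(E))*(-150) = (-22 + 2)*(-150) = -20*(-150) = 3000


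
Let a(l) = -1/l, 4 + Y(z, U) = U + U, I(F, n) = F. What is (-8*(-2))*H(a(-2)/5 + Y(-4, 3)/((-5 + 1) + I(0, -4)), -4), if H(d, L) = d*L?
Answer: 128/5 ≈ 25.600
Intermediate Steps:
Y(z, U) = -4 + 2*U (Y(z, U) = -4 + (U + U) = -4 + 2*U)
H(d, L) = L*d
(-8*(-2))*H(a(-2)/5 + Y(-4, 3)/((-5 + 1) + I(0, -4)), -4) = (-8*(-2))*(-4*(-1/(-2)/5 + (-4 + 2*3)/((-5 + 1) + 0))) = 16*(-4*(-1*(-½)*(⅕) + (-4 + 6)/(-4 + 0))) = 16*(-4*((½)*(⅕) + 2/(-4))) = 16*(-4*(⅒ + 2*(-¼))) = 16*(-4*(⅒ - ½)) = 16*(-4*(-⅖)) = 16*(8/5) = 128/5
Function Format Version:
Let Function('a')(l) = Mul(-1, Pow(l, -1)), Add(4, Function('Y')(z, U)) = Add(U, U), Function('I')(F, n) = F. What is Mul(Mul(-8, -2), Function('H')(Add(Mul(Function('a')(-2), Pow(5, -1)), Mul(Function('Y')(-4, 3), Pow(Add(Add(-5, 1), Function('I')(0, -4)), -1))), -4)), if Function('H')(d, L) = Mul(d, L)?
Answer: Rational(128, 5) ≈ 25.600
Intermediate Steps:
Function('Y')(z, U) = Add(-4, Mul(2, U)) (Function('Y')(z, U) = Add(-4, Add(U, U)) = Add(-4, Mul(2, U)))
Function('H')(d, L) = Mul(L, d)
Mul(Mul(-8, -2), Function('H')(Add(Mul(Function('a')(-2), Pow(5, -1)), Mul(Function('Y')(-4, 3), Pow(Add(Add(-5, 1), Function('I')(0, -4)), -1))), -4)) = Mul(Mul(-8, -2), Mul(-4, Add(Mul(Mul(-1, Pow(-2, -1)), Pow(5, -1)), Mul(Add(-4, Mul(2, 3)), Pow(Add(Add(-5, 1), 0), -1))))) = Mul(16, Mul(-4, Add(Mul(Mul(-1, Rational(-1, 2)), Rational(1, 5)), Mul(Add(-4, 6), Pow(Add(-4, 0), -1))))) = Mul(16, Mul(-4, Add(Mul(Rational(1, 2), Rational(1, 5)), Mul(2, Pow(-4, -1))))) = Mul(16, Mul(-4, Add(Rational(1, 10), Mul(2, Rational(-1, 4))))) = Mul(16, Mul(-4, Add(Rational(1, 10), Rational(-1, 2)))) = Mul(16, Mul(-4, Rational(-2, 5))) = Mul(16, Rational(8, 5)) = Rational(128, 5)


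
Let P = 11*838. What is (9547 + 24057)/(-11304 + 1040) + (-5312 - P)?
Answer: -37292381/2566 ≈ -14533.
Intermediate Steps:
P = 9218
(9547 + 24057)/(-11304 + 1040) + (-5312 - P) = (9547 + 24057)/(-11304 + 1040) + (-5312 - 1*9218) = 33604/(-10264) + (-5312 - 9218) = 33604*(-1/10264) - 14530 = -8401/2566 - 14530 = -37292381/2566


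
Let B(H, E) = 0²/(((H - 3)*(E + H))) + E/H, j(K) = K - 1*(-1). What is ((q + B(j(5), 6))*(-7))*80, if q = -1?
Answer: 0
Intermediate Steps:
j(K) = 1 + K (j(K) = K + 1 = 1 + K)
B(H, E) = E/H (B(H, E) = 0/(((-3 + H)*(E + H))) + E/H = 0*(1/((-3 + H)*(E + H))) + E/H = 0 + E/H = E/H)
((q + B(j(5), 6))*(-7))*80 = ((-1 + 6/(1 + 5))*(-7))*80 = ((-1 + 6/6)*(-7))*80 = ((-1 + 6*(⅙))*(-7))*80 = ((-1 + 1)*(-7))*80 = (0*(-7))*80 = 0*80 = 0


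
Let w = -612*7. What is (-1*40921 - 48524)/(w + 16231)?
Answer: -89445/11947 ≈ -7.4868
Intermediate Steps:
w = -4284
(-1*40921 - 48524)/(w + 16231) = (-1*40921 - 48524)/(-4284 + 16231) = (-40921 - 48524)/11947 = -89445*1/11947 = -89445/11947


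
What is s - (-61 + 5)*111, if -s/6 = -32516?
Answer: 201312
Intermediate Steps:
s = 195096 (s = -6*(-32516) = 195096)
s - (-61 + 5)*111 = 195096 - (-61 + 5)*111 = 195096 - (-56)*111 = 195096 - 1*(-6216) = 195096 + 6216 = 201312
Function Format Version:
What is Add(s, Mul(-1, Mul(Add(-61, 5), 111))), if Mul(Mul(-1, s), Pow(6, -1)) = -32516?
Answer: 201312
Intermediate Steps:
s = 195096 (s = Mul(-6, -32516) = 195096)
Add(s, Mul(-1, Mul(Add(-61, 5), 111))) = Add(195096, Mul(-1, Mul(Add(-61, 5), 111))) = Add(195096, Mul(-1, Mul(-56, 111))) = Add(195096, Mul(-1, -6216)) = Add(195096, 6216) = 201312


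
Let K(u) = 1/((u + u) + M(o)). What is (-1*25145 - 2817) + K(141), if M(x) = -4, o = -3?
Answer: -7773435/278 ≈ -27962.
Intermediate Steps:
K(u) = 1/(-4 + 2*u) (K(u) = 1/((u + u) - 4) = 1/(2*u - 4) = 1/(-4 + 2*u))
(-1*25145 - 2817) + K(141) = (-1*25145 - 2817) + 1/(2*(-2 + 141)) = (-25145 - 2817) + (½)/139 = -27962 + (½)*(1/139) = -27962 + 1/278 = -7773435/278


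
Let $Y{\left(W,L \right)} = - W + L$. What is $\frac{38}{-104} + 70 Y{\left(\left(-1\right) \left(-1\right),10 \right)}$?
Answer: $\frac{32741}{52} \approx 629.63$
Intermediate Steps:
$Y{\left(W,L \right)} = L - W$
$\frac{38}{-104} + 70 Y{\left(\left(-1\right) \left(-1\right),10 \right)} = \frac{38}{-104} + 70 \left(10 - \left(-1\right) \left(-1\right)\right) = 38 \left(- \frac{1}{104}\right) + 70 \left(10 - 1\right) = - \frac{19}{52} + 70 \left(10 - 1\right) = - \frac{19}{52} + 70 \cdot 9 = - \frac{19}{52} + 630 = \frac{32741}{52}$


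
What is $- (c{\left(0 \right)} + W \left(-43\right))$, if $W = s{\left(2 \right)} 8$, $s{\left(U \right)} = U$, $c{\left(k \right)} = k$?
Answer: $688$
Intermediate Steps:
$W = 16$ ($W = 2 \cdot 8 = 16$)
$- (c{\left(0 \right)} + W \left(-43\right)) = - (0 + 16 \left(-43\right)) = - (0 - 688) = \left(-1\right) \left(-688\right) = 688$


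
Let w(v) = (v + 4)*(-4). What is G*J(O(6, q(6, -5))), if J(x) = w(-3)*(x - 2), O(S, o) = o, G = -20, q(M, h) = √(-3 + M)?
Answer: -160 + 80*√3 ≈ -21.436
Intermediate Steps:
w(v) = -16 - 4*v (w(v) = (4 + v)*(-4) = -16 - 4*v)
J(x) = 8 - 4*x (J(x) = (-16 - 4*(-3))*(x - 2) = (-16 + 12)*(-2 + x) = -4*(-2 + x) = 8 - 4*x)
G*J(O(6, q(6, -5))) = -20*(8 - 4*√(-3 + 6)) = -20*(8 - 4*√3) = -160 + 80*√3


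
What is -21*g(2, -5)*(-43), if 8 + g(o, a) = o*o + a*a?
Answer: 18963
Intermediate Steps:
g(o, a) = -8 + a² + o² (g(o, a) = -8 + (o*o + a*a) = -8 + (o² + a²) = -8 + (a² + o²) = -8 + a² + o²)
-21*g(2, -5)*(-43) = -21*(-8 + (-5)² + 2²)*(-43) = -21*(-8 + 25 + 4)*(-43) = -21*21*(-43) = -441*(-43) = 18963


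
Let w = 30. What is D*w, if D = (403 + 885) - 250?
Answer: 31140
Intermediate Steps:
D = 1038 (D = 1288 - 250 = 1038)
D*w = 1038*30 = 31140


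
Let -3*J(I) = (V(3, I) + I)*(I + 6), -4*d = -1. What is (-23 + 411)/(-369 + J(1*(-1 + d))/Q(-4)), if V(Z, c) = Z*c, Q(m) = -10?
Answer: -15520/14781 ≈ -1.0500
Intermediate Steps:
d = 1/4 (d = -1/4*(-1) = 1/4 ≈ 0.25000)
J(I) = -4*I*(6 + I)/3 (J(I) = -(3*I + I)*(I + 6)/3 = -4*I*(6 + I)/3)
(-23 + 411)/(-369 + J(1*(-1 + d))/Q(-4)) = (-23 + 411)/(-369 + (4*(1*(-1 + 1/4))*(-6 - (-1 + 1/4))/3)/(-10)) = 388/(-369 + (4*(1*(-3/4))*(-6 - (-3)/4)/3)*(-1/10)) = 388/(-369 + ((4/3)*(-3/4)*(-6 - 1*(-3/4)))*(-1/10)) = 388/(-369 + ((4/3)*(-3/4)*(-6 + 3/4))*(-1/10)) = 388/(-369 + ((4/3)*(-3/4)*(-21/4))*(-1/10)) = 388/(-369 + (21/4)*(-1/10)) = 388/(-369 - 21/40) = 388/(-14781/40) = 388*(-40/14781) = -15520/14781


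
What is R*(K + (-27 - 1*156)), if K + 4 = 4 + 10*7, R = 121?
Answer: -13673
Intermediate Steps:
K = 70 (K = -4 + (4 + 10*7) = -4 + (4 + 70) = -4 + 74 = 70)
R*(K + (-27 - 1*156)) = 121*(70 + (-27 - 1*156)) = 121*(70 + (-27 - 156)) = 121*(70 - 183) = 121*(-113) = -13673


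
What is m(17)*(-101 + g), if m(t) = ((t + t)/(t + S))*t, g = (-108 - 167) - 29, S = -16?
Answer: -234090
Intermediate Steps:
g = -304 (g = -275 - 29 = -304)
m(t) = 2*t**2/(-16 + t) (m(t) = ((t + t)/(t - 16))*t = ((2*t)/(-16 + t))*t = (2*t/(-16 + t))*t = 2*t**2/(-16 + t))
m(17)*(-101 + g) = (2*17**2/(-16 + 17))*(-101 - 304) = (2*289/1)*(-405) = (2*289*1)*(-405) = 578*(-405) = -234090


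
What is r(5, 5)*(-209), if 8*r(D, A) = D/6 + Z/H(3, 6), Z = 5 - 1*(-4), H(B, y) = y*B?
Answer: -209/6 ≈ -34.833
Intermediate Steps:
H(B, y) = B*y
Z = 9 (Z = 5 + 4 = 9)
r(D, A) = 1/16 + D/48 (r(D, A) = (D/6 + 9/((3*6)))/8 = (D*(1/6) + 9/18)/8 = (D/6 + 9*(1/18))/8 = (D/6 + 1/2)/8 = (1/2 + D/6)/8 = 1/16 + D/48)
r(5, 5)*(-209) = (1/16 + (1/48)*5)*(-209) = (1/16 + 5/48)*(-209) = (1/6)*(-209) = -209/6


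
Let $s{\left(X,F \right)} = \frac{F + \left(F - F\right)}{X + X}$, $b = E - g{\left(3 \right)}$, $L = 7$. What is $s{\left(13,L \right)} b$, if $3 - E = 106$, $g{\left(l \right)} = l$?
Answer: $- \frac{371}{13} \approx -28.538$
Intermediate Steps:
$E = -103$ ($E = 3 - 106 = -103$)
$b = -106$ ($b = -103 - 3 = -106$)
$s{\left(X,F \right)} = \frac{F}{2 X}$ ($s{\left(X,F \right)} = \frac{F + 0}{2 X} = F \frac{1}{2 X} = \frac{F}{2 X}$)
$s{\left(13,L \right)} b = \frac{1}{2} \cdot 7 \cdot \frac{1}{13} \left(-106\right) = \frac{7}{26} \left(-106\right) = - \frac{371}{13}$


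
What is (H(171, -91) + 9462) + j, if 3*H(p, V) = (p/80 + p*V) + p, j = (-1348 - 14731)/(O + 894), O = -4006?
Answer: 134994803/31120 ≈ 4337.9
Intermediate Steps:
j = 16079/3112 (j = (-1348 - 14731)/(-4006 + 894) = -16079/(-3112) = -16079*(-1/3112) = 16079/3112 ≈ 5.1668)
H(p, V) = 27*p/80 + V*p/3 (H(p, V) = ((p/80 + p*V) + p)/3 = ((p/80 + V*p) + p)/3 = (81*p/80 + V*p)/3 = 27*p/80 + V*p/3)
(H(171, -91) + 9462) + j = ((1/240)*171*(81 + 80*(-91)) + 9462) + 16079/3112 = ((1/240)*171*(81 - 7280) + 9462) + 16079/3112 = ((1/240)*171*(-7199) + 9462) + 16079/3112 = (-410343/80 + 9462) + 16079/3112 = 346617/80 + 16079/3112 = 134994803/31120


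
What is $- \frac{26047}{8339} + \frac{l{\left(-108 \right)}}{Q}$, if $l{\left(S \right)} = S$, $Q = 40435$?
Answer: $- \frac{1054111057}{337187465} \approx -3.1262$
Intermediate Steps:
$- \frac{26047}{8339} + \frac{l{\left(-108 \right)}}{Q} = - \frac{26047}{8339} - \frac{108}{40435} = - \frac{1054111057}{337187465}$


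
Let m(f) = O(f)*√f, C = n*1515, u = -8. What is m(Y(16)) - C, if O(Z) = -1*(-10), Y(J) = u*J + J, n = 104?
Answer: -157560 + 40*I*√7 ≈ -1.5756e+5 + 105.83*I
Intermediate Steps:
Y(J) = -7*J (Y(J) = -8*J + J = -7*J)
O(Z) = 10
C = 157560 (C = 104*1515 = 157560)
m(f) = 10*√f
m(Y(16)) - C = 10*√(-7*16) - 1*157560 = 10*√(-112) - 157560 = 10*(4*I*√7) - 157560 = 40*I*√7 - 157560 = -157560 + 40*I*√7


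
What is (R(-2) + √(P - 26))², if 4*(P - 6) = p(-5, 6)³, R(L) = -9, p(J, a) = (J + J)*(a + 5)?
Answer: (9 - I*√332770)² ≈ -3.3269e+5 - 10384.0*I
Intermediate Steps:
p(J, a) = 2*J*(5 + a) (p(J, a) = (2*J)*(5 + a) = 2*J*(5 + a))
P = -332744 (P = 6 + (2*(-5)*(5 + 6))³/4 = 6 + (2*(-5)*11)³/4 = 6 + (¼)*(-110)³ = 6 + (¼)*(-1331000) = 6 - 332750 = -332744)
(R(-2) + √(P - 26))² = (-9 + √(-332744 - 26))² = (-9 + √(-332770))² = (-9 + I*√332770)²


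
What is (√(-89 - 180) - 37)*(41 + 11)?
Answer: -1924 + 52*I*√269 ≈ -1924.0 + 852.86*I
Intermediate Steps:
(√(-89 - 180) - 37)*(41 + 11) = (√(-269) - 37)*52 = (I*√269 - 37)*52 = (-37 + I*√269)*52 = -1924 + 52*I*√269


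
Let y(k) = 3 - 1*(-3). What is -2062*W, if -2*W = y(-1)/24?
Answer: 1031/4 ≈ 257.75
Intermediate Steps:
y(k) = 6 (y(k) = 3 + 3 = 6)
W = -⅛ (W = -3/24 = -½*¼ = -⅛ ≈ -0.12500)
-2062*W = -2062*(-⅛) = 1031/4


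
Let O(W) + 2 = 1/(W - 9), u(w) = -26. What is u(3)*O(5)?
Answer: 117/2 ≈ 58.500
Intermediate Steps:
O(W) = -2 + 1/(-9 + W) (O(W) = -2 + 1/(W - 9) = -2 + 1/(-9 + W))
u(3)*O(5) = -26*(19 - 2*5)/(-9 + 5) = -26*(19 - 10)/(-4) = -(-13)*9/2 = -26*(-9/4) = 117/2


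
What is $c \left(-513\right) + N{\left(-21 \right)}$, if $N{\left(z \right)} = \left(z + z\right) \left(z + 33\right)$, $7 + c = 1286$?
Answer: $-656631$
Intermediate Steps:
$c = 1279$ ($c = -7 + 1286 = 1279$)
$N{\left(z \right)} = 2 z \left(33 + z\right)$
$c \left(-513\right) + N{\left(-21 \right)} = 1279 \left(-513\right) + 2 \left(-21\right) \left(33 - 21\right) = -656127 + 2 \left(-21\right) 12 = -656127 - 504 = -656631$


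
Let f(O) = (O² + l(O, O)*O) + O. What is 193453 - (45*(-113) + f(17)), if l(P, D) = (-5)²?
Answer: 197807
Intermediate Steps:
l(P, D) = 25
f(O) = O² + 26*O (f(O) = (O² + 25*O) + O = O² + 26*O)
193453 - (45*(-113) + f(17)) = 193453 - (45*(-113) + 17*(26 + 17)) = 193453 - (-5085 + 17*43) = 193453 - (-5085 + 731) = 193453 - 1*(-4354) = 193453 + 4354 = 197807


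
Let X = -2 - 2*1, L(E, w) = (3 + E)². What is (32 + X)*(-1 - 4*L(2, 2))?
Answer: -2828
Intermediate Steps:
X = -4 (X = -2 - 2 = -4)
(32 + X)*(-1 - 4*L(2, 2)) = (32 - 4)*(-1 - 4*(3 + 2)²) = 28*(-1 - 4*5²) = 28*(-1 - 4*25) = 28*(-1 - 100) = 28*(-101) = -2828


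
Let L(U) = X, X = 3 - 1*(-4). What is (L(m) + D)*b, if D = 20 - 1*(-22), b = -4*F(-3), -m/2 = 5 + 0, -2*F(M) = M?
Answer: -294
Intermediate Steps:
F(M) = -M/2
m = -10 (m = -2*(5 + 0) = -2*5 = -10)
b = -6 (b = -(-2)*(-3) = -4*3/2 = -6)
X = 7 (X = 3 + 4 = 7)
L(U) = 7
D = 42 (D = 20 + 22 = 42)
(L(m) + D)*b = (7 + 42)*(-6) = 49*(-6) = -294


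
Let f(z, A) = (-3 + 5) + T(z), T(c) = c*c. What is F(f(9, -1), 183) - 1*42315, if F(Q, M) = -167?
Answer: -42482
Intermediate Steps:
T(c) = c²
f(z, A) = 2 + z² (f(z, A) = (-3 + 5) + z² = 2 + z²)
F(f(9, -1), 183) - 1*42315 = -167 - 1*42315 = -167 - 42315 = -42482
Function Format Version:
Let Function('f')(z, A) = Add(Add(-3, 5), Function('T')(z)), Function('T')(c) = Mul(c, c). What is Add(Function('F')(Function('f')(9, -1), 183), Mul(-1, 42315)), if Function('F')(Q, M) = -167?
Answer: -42482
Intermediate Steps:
Function('T')(c) = Pow(c, 2)
Function('f')(z, A) = Add(2, Pow(z, 2)) (Function('f')(z, A) = Add(Add(-3, 5), Pow(z, 2)) = Add(2, Pow(z, 2)))
Add(Function('F')(Function('f')(9, -1), 183), Mul(-1, 42315)) = Add(-167, Mul(-1, 42315)) = Add(-167, -42315) = -42482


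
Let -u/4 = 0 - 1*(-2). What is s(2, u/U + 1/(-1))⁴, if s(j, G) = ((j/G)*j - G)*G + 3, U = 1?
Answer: 29986576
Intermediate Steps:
u = -8 (u = -4*(0 - 1*(-2)) = -4*(0 + 2) = -4*2 = -8)
s(j, G) = 3 + G*(-G + j²/G) (s(j, G) = (j²/G - G)*G + 3 = (-G + j²/G)*G + 3 = G*(-G + j²/G) + 3 = 3 + G*(-G + j²/G))
s(2, u/U + 1/(-1))⁴ = (3 + 2² - (-8/1 + 1/(-1))²)⁴ = (3 + 4 - (-8*1 + 1*(-1))²)⁴ = (3 + 4 - (-8 - 1)²)⁴ = (3 + 4 - 1*(-9)²)⁴ = (3 + 4 - 1*81)⁴ = (3 + 4 - 81)⁴ = (-74)⁴ = 29986576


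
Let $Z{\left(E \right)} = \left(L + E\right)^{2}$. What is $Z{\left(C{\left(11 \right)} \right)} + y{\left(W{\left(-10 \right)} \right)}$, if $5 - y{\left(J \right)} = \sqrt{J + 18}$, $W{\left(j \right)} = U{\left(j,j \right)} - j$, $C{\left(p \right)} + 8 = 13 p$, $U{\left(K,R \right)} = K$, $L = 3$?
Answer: $19049 - 3 \sqrt{2} \approx 19045.0$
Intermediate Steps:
$C{\left(p \right)} = -8 + 13 p$
$W{\left(j \right)} = 0$ ($W{\left(j \right)} = j - j = 0$)
$y{\left(J \right)} = 5 - \sqrt{18 + J}$ ($y{\left(J \right)} = 5 - \sqrt{J + 18} = 5 - \sqrt{18 + J}$)
$Z{\left(E \right)} = \left(3 + E\right)^{2}$
$Z{\left(C{\left(11 \right)} \right)} + y{\left(W{\left(-10 \right)} \right)} = \left(3 + \left(-8 + 13 \cdot 11\right)\right)^{2} + \left(5 - \sqrt{18 + 0}\right) = \left(3 + \left(-8 + 143\right)\right)^{2} + \left(5 - \sqrt{18}\right) = \left(3 + 135\right)^{2} + \left(5 - 3 \sqrt{2}\right) = 138^{2} + \left(5 - 3 \sqrt{2}\right) = 19044 + \left(5 - 3 \sqrt{2}\right) = 19049 - 3 \sqrt{2}$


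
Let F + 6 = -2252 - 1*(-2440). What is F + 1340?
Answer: 1522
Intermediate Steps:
F = 182 (F = -6 + (-2252 - 1*(-2440)) = -6 + (-2252 + 2440) = -6 + 188 = 182)
F + 1340 = 182 + 1340 = 1522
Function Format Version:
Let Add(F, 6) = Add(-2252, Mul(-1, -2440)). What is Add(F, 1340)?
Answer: 1522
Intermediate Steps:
F = 182 (F = Add(-6, Add(-2252, Mul(-1, -2440))) = Add(-6, Add(-2252, 2440)) = Add(-6, 188) = 182)
Add(F, 1340) = Add(182, 1340) = 1522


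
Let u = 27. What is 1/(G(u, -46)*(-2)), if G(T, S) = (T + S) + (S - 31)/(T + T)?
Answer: 27/1103 ≈ 0.024479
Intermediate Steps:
G(T, S) = S + T + (-31 + S)/(2*T) (G(T, S) = (S + T) + (-31 + S)/((2*T)) = (S + T) + (-31 + S)*(1/(2*T)) = (S + T) + (-31 + S)/(2*T) = S + T + (-31 + S)/(2*T))
1/(G(u, -46)*(-2)) = 1/(((1/2)*(-31 - 46 + 2*27*(-46 + 27))/27)*(-2)) = 1/(((1/2)*(1/27)*(-31 - 46 + 2*27*(-19)))*(-2)) = 1/(((1/2)*(1/27)*(-31 - 46 - 1026))*(-2)) = 1/(((1/2)*(1/27)*(-1103))*(-2)) = 1/(-1103/54*(-2)) = 1/(1103/27) = 27/1103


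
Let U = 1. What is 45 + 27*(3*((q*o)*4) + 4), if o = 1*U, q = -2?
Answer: -495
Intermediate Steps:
o = 1 (o = 1*1 = 1)
45 + 27*(3*((q*o)*4) + 4) = 45 + 27*(3*(-2*1*4) + 4) = 45 + 27*(3*(-2*4) + 4) = 45 + 27*(3*(-8) + 4) = 45 + 27*(-24 + 4) = 45 + 27*(-20) = 45 - 540 = -495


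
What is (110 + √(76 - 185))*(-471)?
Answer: -51810 - 471*I*√109 ≈ -51810.0 - 4917.4*I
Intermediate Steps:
(110 + √(76 - 185))*(-471) = (110 + √(-109))*(-471) = (110 + I*√109)*(-471) = -51810 - 471*I*√109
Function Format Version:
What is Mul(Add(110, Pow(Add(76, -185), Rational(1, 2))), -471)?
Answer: Add(-51810, Mul(-471, I, Pow(109, Rational(1, 2)))) ≈ Add(-51810., Mul(-4917.4, I))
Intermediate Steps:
Mul(Add(110, Pow(Add(76, -185), Rational(1, 2))), -471) = Mul(Add(110, Pow(-109, Rational(1, 2))), -471) = Mul(Add(110, Mul(I, Pow(109, Rational(1, 2)))), -471) = Add(-51810, Mul(-471, I, Pow(109, Rational(1, 2))))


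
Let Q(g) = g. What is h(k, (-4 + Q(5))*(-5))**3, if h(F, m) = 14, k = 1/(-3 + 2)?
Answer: 2744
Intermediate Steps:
k = -1 (k = 1/(-1) = -1)
h(k, (-4 + Q(5))*(-5))**3 = 14**3 = 2744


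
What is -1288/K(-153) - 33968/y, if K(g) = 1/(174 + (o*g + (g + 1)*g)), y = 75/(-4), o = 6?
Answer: -2174523328/75 ≈ -2.8994e+7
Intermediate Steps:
y = -75/4 (y = -¼*75 = -75/4 ≈ -18.750)
K(g) = 1/(174 + 6*g + g*(1 + g)) (K(g) = 1/(174 + (6*g + (g + 1)*g)) = 1/(174 + (6*g + (1 + g)*g)) = 1/(174 + (6*g + g*(1 + g))) = 1/(174 + 6*g + g*(1 + g)))
-1288/K(-153) - 33968/y = -1288/(1/(174 + (-153)² + 7*(-153))) - 33968/(-75/4) = -1288/(1/(174 + 23409 - 1071)) - 33968*(-4/75) = -1288/(1/22512) + 135872/75 = -1288/1/22512 + 135872/75 = -1288*22512 + 135872/75 = -28995456 + 135872/75 = -2174523328/75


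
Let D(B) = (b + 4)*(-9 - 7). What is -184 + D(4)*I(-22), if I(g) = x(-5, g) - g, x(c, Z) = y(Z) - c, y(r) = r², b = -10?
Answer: 48872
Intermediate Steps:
x(c, Z) = Z² - c
I(g) = 5 + g² - g (I(g) = (g² - 1*(-5)) - g = (g² + 5) - g = (5 + g²) - g = 5 + g² - g)
D(B) = 96 (D(B) = (-10 + 4)*(-9 - 7) = -6*(-16) = 96)
-184 + D(4)*I(-22) = -184 + 96*(5 + (-22)² - 1*(-22)) = -184 + 96*(5 + 484 + 22) = -184 + 96*511 = -184 + 49056 = 48872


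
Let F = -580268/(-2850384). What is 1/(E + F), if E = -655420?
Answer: -712596/467049525253 ≈ -1.5257e-6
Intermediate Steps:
F = 145067/712596 (F = -580268*(-1/2850384) = 145067/712596 ≈ 0.20358)
1/(E + F) = 1/(-655420 + 145067/712596) = 1/(-467049525253/712596) = -712596/467049525253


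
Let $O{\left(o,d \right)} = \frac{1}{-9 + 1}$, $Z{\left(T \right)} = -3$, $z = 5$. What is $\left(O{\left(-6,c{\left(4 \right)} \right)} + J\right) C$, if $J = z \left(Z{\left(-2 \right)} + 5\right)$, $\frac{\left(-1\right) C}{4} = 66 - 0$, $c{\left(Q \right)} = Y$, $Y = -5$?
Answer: $-2607$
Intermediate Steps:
$c{\left(Q \right)} = -5$
$O{\left(o,d \right)} = - \frac{1}{8}$ ($O{\left(o,d \right)} = \frac{1}{-8} = - \frac{1}{8}$)
$C = -264$ ($C = - 4 \left(66 - 0\right) = - 4 \left(66 + 0\right) = \left(-4\right) 66 = -264$)
$J = 10$ ($J = 5 \left(-3 + 5\right) = 5 \cdot 2 = 10$)
$\left(O{\left(-6,c{\left(4 \right)} \right)} + J\right) C = \left(- \frac{1}{8} + 10\right) \left(-264\right) = \frac{79}{8} \left(-264\right) = -2607$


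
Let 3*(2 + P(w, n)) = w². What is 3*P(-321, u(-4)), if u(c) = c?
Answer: 103035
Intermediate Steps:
P(w, n) = -2 + w²/3
3*P(-321, u(-4)) = 3*(-2 + (⅓)*(-321)²) = 3*(-2 + (⅓)*103041) = 3*(-2 + 34347) = 3*34345 = 103035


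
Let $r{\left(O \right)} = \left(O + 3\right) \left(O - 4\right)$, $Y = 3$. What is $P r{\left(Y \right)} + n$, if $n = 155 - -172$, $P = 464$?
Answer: $-2457$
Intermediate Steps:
$n = 327$ ($n = 155 + 172 = 327$)
$r{\left(O \right)} = \left(-4 + O\right) \left(3 + O\right)$ ($r{\left(O \right)} = \left(3 + O\right) \left(-4 + O\right) = \left(-4 + O\right) \left(3 + O\right)$)
$P r{\left(Y \right)} + n = 464 \left(-12 + 3^{2} - 3\right) + 327 = 464 \left(-12 + 9 - 3\right) + 327 = 464 \left(-6\right) + 327 = -2784 + 327 = -2457$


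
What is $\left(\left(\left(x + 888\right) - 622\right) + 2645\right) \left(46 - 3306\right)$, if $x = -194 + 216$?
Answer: $-9561580$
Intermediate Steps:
$x = 22$
$\left(\left(\left(x + 888\right) - 622\right) + 2645\right) \left(46 - 3306\right) = \left(\left(\left(22 + 888\right) - 622\right) + 2645\right) \left(46 - 3306\right) = \left(\left(910 - 622\right) + 2645\right) \left(-3260\right) = \left(288 + 2645\right) \left(-3260\right) = 2933 \left(-3260\right) = -9561580$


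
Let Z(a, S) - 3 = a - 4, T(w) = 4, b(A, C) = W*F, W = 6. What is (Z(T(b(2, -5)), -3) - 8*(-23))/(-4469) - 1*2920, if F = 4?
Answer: -13049667/4469 ≈ -2920.0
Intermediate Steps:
b(A, C) = 24 (b(A, C) = 6*4 = 24)
Z(a, S) = -1 + a (Z(a, S) = 3 + (a - 4) = 3 + (-4 + a) = -1 + a)
(Z(T(b(2, -5)), -3) - 8*(-23))/(-4469) - 1*2920 = ((-1 + 4) - 8*(-23))/(-4469) - 1*2920 = (3 + 184)*(-1/4469) - 2920 = 187*(-1/4469) - 2920 = -187/4469 - 2920 = -13049667/4469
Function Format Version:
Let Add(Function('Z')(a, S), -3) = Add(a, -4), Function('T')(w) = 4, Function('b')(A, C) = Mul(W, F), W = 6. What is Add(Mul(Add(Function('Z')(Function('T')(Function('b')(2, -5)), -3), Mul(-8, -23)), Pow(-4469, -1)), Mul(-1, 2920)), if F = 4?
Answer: Rational(-13049667, 4469) ≈ -2920.0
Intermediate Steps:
Function('b')(A, C) = 24 (Function('b')(A, C) = Mul(6, 4) = 24)
Function('Z')(a, S) = Add(-1, a) (Function('Z')(a, S) = Add(3, Add(a, -4)) = Add(3, Add(-4, a)) = Add(-1, a))
Add(Mul(Add(Function('Z')(Function('T')(Function('b')(2, -5)), -3), Mul(-8, -23)), Pow(-4469, -1)), Mul(-1, 2920)) = Add(Mul(Add(Add(-1, 4), Mul(-8, -23)), Pow(-4469, -1)), Mul(-1, 2920)) = Add(Mul(Add(3, 184), Rational(-1, 4469)), -2920) = Add(Mul(187, Rational(-1, 4469)), -2920) = Add(Rational(-187, 4469), -2920) = Rational(-13049667, 4469)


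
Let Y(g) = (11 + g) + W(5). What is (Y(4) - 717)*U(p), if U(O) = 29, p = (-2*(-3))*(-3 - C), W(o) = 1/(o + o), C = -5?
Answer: -203551/10 ≈ -20355.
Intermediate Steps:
W(o) = 1/(2*o)
p = 12 (p = (-2*(-3))*(-3 - 1*(-5)) = 6*(-3 + 5) = 6*2 = 12)
Y(g) = 111/10 + g (Y(g) = (11 + g) + (½)/5 = (11 + g) + (½)*(⅕) = (11 + g) + ⅒ = 111/10 + g)
(Y(4) - 717)*U(p) = ((111/10 + 4) - 717)*29 = (151/10 - 717)*29 = -7019/10*29 = -203551/10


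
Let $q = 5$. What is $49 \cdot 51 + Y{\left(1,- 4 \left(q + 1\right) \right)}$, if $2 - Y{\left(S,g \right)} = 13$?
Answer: $2488$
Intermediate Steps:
$Y{\left(S,g \right)} = -11$ ($Y{\left(S,g \right)} = 2 - 13 = -11$)
$49 \cdot 51 + Y{\left(1,- 4 \left(q + 1\right) \right)} = 49 \cdot 51 - 11 = 2499 - 11 = 2488$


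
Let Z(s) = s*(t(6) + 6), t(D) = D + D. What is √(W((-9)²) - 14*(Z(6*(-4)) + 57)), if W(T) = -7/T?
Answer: √425243/9 ≈ 72.456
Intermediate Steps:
t(D) = 2*D
Z(s) = 18*s (Z(s) = s*(2*6 + 6) = s*(12 + 6) = s*18 = 18*s)
√(W((-9)²) - 14*(Z(6*(-4)) + 57)) = √(-7/((-9)²) - 14*(18*(6*(-4)) + 57)) = √(-7/81 - 14*(18*(-24) + 57)) = √(-7*1/81 - 14*(-432 + 57)) = √(-7/81 - 14*(-375)) = √(-7/81 + 5250) = √(425243/81) = √425243/9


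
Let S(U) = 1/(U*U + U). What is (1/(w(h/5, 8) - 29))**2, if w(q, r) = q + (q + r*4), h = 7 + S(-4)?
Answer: 36/1225 ≈ 0.029388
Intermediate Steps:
S(U) = 1/(U + U**2) (S(U) = 1/(U**2 + U) = 1/(U + U**2))
h = 85/12 (h = 7 + 1/((-4)*(1 - 4)) = 7 - 1/4/(-3) = 7 - 1/4*(-1/3) = 7 + 1/12 = 85/12 ≈ 7.0833)
w(q, r) = 2*q + 4*r (w(q, r) = q + (q + 4*r) = 2*q + 4*r)
(1/(w(h/5, 8) - 29))**2 = (1/((2*((85/12)/5) + 4*8) - 29))**2 = (1/((2*((85/12)*(1/5)) + 32) - 29))**2 = (1/((2*(17/12) + 32) - 29))**2 = (1/((17/6 + 32) - 29))**2 = (1/(209/6 - 29))**2 = (1/(35/6))**2 = (6/35)**2 = 36/1225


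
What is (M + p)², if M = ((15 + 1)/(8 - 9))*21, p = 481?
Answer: 21025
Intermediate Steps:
M = -336 (M = (16/(-1))*21 = (16*(-1))*21 = -16*21 = -336)
(M + p)² = (-336 + 481)² = 145² = 21025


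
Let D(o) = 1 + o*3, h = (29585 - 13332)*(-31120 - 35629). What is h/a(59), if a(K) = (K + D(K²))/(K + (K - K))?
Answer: -64007418323/10503 ≈ -6.0942e+6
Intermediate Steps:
h = -1084871497 (h = 16253*(-66749) = -1084871497)
D(o) = 1 + 3*o
a(K) = (1 + K + 3*K²)/K (a(K) = (K + (1 + 3*K²))/(K + (K - K)) = (1 + K + 3*K²)/(K + 0) = (1 + K + 3*K²)/K)
h/a(59) = -1084871497/(1 + 1/59 + 3*59) = -1084871497/(1 + 1/59 + 177) = -1084871497/10503/59 = -1084871497*59/10503 = -64007418323/10503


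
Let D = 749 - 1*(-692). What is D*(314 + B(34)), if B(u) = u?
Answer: 501468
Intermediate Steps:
D = 1441 (D = 749 + 692 = 1441)
D*(314 + B(34)) = 1441*(314 + 34) = 1441*348 = 501468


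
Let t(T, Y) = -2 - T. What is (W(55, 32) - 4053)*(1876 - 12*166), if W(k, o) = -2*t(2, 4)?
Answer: 469220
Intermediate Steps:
W(k, o) = 8 (W(k, o) = -2*(-2 - 1*2) = -2*(-2 - 2) = -2*(-4) = 8)
(W(55, 32) - 4053)*(1876 - 12*166) = (8 - 4053)*(1876 - 12*166) = -4045*(1876 - 1992) = -4045*(-116) = 469220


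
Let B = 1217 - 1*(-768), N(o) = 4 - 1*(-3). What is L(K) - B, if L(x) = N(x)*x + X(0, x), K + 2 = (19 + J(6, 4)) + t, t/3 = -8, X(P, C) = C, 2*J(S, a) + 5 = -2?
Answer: -2069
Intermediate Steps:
J(S, a) = -7/2 (J(S, a) = -5/2 + (½)*(-2) = -5/2 - 1 = -7/2)
t = -24 (t = 3*(-8) = -24)
N(o) = 7 (N(o) = 4 + 3 = 7)
B = 1985 (B = 1217 + 768 = 1985)
K = -21/2 (K = -2 + ((19 - 7/2) - 24) = -2 + (31/2 - 24) = -2 - 17/2 = -21/2 ≈ -10.500)
L(x) = 8*x (L(x) = 7*x + x = 8*x)
L(K) - B = 8*(-21/2) - 1*1985 = -84 - 1985 = -2069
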